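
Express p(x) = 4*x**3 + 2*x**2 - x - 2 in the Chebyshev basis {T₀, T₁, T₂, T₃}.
-T₀ + (2)T₁ + T₂ + T₃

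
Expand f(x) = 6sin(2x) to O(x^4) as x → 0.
12*x - 8*x**3 + O(x**4)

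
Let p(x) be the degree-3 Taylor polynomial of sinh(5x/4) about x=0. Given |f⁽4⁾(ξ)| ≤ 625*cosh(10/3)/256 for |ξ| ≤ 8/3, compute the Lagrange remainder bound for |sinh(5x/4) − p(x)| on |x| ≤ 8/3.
1250*cosh(10/3)/243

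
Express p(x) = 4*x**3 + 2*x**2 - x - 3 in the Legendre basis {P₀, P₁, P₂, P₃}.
(-7/3)P₀ + (7/5)P₁ + (4/3)P₂ + (8/5)P₃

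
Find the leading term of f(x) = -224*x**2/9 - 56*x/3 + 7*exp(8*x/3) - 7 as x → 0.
1792*x**3/81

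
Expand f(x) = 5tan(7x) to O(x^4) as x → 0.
35*x + 1715*x**3/3 + O(x**4)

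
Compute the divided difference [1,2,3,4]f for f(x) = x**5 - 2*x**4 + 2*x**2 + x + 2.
45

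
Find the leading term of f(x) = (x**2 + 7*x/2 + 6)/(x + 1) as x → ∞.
x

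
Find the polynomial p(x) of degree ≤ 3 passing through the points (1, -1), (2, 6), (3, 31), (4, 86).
2*x**3 - 3*x**2 + 2*x - 2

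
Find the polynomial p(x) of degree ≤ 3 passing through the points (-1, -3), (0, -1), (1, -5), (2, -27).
-2*x**3 - 3*x**2 + x - 1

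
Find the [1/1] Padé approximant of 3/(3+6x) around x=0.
1/(2*x + 1)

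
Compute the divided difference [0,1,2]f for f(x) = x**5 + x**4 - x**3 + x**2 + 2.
20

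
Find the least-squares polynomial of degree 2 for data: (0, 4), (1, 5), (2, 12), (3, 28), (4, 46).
131/35 + (-111/70)x + (43/14)x²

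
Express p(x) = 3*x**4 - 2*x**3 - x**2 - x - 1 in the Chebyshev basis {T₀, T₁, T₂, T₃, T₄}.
(-3/8)T₀ + (-5/2)T₁ + T₂ + (-1/2)T₃ + (3/8)T₄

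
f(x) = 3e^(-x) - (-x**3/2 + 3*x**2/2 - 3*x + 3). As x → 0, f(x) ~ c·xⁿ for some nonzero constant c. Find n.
4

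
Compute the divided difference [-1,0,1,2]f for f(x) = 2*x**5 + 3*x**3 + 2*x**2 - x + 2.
13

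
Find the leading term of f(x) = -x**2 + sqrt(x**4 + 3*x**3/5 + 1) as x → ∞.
3*x/10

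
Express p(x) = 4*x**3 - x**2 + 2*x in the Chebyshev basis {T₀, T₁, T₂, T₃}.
(-1/2)T₀ + (5)T₁ + (-1/2)T₂ + T₃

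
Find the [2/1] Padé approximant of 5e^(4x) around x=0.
(40*x**2/3 + 40*x/3 + 5)/(1 - 4*x/3)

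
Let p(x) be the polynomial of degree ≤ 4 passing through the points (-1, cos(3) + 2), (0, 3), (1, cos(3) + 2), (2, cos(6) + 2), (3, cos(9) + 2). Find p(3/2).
93*cos(3)/128 - 5*cos(9)/128 + 15*cos(6)/32 + 59/32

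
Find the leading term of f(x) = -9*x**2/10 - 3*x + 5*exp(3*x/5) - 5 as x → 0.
9*x**3/50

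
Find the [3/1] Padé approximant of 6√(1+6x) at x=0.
(-81*x**3/4 + 81*x**2/2 + 81*x/2 + 6)/(15*x/4 + 1)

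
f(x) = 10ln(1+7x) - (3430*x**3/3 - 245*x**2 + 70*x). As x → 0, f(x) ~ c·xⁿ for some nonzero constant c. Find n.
4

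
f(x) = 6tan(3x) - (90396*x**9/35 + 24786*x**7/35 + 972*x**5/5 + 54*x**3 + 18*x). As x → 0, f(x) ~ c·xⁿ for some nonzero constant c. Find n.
11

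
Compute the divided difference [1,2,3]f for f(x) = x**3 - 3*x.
6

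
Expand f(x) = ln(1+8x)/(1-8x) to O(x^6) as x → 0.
8*x + 32*x**2 + 1280*x**3/3 + 7168*x**4/3 + 385024*x**5/15 + O(x**6)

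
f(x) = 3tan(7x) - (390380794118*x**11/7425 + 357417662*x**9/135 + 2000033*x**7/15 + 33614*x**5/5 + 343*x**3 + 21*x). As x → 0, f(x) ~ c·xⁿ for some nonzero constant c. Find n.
13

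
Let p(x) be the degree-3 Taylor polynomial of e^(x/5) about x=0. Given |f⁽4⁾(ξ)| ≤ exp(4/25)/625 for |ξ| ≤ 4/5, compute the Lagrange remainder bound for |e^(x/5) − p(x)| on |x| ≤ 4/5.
32*exp(4/25)/1171875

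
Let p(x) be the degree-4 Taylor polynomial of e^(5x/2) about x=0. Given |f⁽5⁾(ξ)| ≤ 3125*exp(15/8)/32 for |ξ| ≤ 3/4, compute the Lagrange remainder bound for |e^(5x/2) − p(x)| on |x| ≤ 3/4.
50625*exp(15/8)/262144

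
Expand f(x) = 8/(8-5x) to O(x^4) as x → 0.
1 + 5*x/8 + 25*x**2/64 + 125*x**3/512 + O(x**4)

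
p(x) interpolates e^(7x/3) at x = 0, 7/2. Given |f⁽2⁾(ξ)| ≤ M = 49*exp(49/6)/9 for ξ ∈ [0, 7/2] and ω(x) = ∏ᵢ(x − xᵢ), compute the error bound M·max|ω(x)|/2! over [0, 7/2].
2401*exp(49/6)/288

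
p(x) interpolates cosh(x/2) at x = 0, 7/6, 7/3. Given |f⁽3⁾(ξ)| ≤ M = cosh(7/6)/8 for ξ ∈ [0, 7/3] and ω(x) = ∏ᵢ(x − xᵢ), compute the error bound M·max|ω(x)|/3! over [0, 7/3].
343*sqrt(3)*cosh(7/6)/46656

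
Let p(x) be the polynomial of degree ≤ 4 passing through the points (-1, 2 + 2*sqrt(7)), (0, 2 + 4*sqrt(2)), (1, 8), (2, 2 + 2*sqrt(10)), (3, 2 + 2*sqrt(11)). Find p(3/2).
-5*sqrt(2)/8 - 5*sqrt(11)/64 + 3*sqrt(7)/64 + 15*sqrt(10)/16 + 199/32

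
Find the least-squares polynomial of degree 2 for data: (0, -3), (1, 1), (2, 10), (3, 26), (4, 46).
-106/35 + (81/70)x + (39/14)x²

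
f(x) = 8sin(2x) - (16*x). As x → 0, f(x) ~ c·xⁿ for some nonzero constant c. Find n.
3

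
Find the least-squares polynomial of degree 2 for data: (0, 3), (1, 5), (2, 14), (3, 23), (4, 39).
14/5 + x + (2)x²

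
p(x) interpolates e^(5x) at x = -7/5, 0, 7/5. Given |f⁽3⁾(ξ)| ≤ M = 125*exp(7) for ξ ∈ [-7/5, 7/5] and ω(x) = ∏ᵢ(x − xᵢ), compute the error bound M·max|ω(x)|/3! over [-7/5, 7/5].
343*sqrt(3)*exp(7)/27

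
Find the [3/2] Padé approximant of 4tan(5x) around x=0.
(-100*x**3/3 + 20*x)/(1 - 10*x**2)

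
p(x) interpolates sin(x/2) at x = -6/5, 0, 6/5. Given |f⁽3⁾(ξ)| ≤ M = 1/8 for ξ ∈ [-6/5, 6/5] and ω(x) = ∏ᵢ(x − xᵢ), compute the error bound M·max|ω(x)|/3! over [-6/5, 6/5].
sqrt(3)/125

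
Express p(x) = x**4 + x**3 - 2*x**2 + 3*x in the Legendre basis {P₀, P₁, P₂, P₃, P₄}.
(-7/15)P₀ + (18/5)P₁ + (-16/21)P₂ + (2/5)P₃ + (8/35)P₄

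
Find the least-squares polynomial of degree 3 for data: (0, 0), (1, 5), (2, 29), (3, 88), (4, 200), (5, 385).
-1/7 + (19/7)x + (-1/7)x² + (3)x³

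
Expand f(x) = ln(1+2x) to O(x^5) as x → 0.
2*x - 2*x**2 + 8*x**3/3 - 4*x**4 + O(x**5)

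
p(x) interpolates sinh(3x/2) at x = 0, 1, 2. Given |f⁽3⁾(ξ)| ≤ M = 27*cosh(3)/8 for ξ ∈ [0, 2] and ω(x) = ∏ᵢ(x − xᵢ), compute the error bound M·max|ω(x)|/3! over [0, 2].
sqrt(3)*cosh(3)/8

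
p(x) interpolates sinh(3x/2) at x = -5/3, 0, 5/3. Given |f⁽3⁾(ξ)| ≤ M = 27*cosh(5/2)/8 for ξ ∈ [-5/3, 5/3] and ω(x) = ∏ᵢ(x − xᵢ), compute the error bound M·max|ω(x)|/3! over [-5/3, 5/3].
125*sqrt(3)*cosh(5/2)/216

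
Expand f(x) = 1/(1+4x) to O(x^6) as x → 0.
1 - 4*x + 16*x**2 - 64*x**3 + 256*x**4 - 1024*x**5 + O(x**6)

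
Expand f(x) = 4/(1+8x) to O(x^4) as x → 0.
4 - 32*x + 256*x**2 - 2048*x**3 + O(x**4)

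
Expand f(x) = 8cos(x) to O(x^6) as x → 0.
8 - 4*x**2 + x**4/3 + O(x**6)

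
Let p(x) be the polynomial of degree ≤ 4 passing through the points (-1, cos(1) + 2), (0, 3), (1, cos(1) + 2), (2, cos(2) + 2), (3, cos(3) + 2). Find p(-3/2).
-41/32 + 35*cos(3)/128 - 45*cos(2)/32 + 693*cos(1)/128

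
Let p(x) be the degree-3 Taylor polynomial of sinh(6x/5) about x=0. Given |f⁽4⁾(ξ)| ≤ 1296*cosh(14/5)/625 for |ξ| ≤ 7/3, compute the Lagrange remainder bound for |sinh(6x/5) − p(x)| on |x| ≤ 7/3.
4802*cosh(14/5)/1875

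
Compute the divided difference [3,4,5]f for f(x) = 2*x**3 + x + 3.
24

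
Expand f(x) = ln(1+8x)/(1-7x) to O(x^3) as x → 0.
8*x + 24*x**2 + O(x**3)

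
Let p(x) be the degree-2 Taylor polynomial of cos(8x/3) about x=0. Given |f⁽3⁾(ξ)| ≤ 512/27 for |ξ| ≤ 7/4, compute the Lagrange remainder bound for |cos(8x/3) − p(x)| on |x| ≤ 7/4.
1372/81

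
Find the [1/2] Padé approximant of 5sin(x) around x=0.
5*x/(x**2/6 + 1)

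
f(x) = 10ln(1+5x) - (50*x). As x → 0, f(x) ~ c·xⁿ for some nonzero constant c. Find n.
2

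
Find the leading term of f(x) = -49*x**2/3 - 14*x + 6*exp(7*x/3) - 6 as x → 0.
343*x**3/27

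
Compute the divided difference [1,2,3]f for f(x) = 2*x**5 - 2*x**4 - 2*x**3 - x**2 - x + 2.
117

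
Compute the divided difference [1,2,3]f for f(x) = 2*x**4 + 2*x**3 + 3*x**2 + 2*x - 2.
65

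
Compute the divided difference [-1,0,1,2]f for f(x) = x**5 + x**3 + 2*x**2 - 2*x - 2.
6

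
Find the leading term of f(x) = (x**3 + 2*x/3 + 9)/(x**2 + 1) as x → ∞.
x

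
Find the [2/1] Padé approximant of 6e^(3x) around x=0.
(9*x**2 + 12*x + 6)/(1 - x)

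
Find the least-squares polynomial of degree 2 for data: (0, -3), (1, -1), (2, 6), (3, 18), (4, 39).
-93/35 + (-139/70)x + (43/14)x²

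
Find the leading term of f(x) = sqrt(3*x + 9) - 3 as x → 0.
x/2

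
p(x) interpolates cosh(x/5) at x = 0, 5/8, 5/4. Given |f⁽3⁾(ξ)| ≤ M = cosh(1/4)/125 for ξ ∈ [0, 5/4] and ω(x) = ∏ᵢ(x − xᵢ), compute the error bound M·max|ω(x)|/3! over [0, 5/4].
sqrt(3)*cosh(1/4)/13824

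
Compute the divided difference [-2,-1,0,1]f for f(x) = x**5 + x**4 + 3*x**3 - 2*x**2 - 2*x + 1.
6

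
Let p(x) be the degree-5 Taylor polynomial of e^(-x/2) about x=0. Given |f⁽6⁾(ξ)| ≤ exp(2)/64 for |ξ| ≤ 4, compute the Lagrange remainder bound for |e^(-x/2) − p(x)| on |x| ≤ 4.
4*exp(2)/45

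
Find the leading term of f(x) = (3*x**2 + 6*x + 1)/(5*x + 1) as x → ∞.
3*x/5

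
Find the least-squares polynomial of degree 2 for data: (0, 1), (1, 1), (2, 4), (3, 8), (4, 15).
33/35 + (-11/14)x + (15/14)x²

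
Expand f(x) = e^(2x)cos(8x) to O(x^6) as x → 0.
1 + 2*x - 30*x**2 - 188*x**3/3 + 322*x**4/3 + 4484*x**5/15 + O(x**6)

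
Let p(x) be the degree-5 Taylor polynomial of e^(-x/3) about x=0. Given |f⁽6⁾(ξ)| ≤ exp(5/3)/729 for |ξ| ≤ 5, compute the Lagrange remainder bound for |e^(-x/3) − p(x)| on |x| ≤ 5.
3125*exp(5/3)/104976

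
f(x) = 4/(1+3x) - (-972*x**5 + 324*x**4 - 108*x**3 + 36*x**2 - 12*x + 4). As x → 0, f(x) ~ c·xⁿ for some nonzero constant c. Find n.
6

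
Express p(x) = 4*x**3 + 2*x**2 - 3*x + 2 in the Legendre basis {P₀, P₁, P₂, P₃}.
(8/3)P₀ + (-3/5)P₁ + (4/3)P₂ + (8/5)P₃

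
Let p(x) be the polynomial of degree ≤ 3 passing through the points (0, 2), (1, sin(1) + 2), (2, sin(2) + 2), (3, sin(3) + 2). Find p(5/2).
-5*sin(1)/16 + 5*sin(3)/16 + 15*sin(2)/16 + 2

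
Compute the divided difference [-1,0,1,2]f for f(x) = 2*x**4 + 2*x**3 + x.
6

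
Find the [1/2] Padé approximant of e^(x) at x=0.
(x/3 + 1)/(x**2/6 - 2*x/3 + 1)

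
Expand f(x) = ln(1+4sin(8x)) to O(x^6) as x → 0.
32*x - 512*x**2 + 31744*x**3/3 - 753664*x**4/3 + 19087360*x**5/3 + O(x**6)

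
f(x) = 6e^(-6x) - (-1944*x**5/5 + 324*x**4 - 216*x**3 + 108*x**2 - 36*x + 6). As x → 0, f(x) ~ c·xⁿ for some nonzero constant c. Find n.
6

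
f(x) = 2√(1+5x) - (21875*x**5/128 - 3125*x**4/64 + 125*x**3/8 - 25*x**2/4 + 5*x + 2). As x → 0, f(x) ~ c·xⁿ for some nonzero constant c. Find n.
6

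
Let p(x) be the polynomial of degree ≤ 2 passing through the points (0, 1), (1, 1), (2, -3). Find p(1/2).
3/2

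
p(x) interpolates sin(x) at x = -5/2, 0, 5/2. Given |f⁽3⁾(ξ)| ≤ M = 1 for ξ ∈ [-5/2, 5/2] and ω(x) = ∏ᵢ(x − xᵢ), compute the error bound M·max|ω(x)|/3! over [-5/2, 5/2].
125*sqrt(3)/216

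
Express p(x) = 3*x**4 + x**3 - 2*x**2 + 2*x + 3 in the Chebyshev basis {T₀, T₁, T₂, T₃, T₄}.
(25/8)T₀ + (11/4)T₁ + (1/2)T₂ + (1/4)T₃ + (3/8)T₄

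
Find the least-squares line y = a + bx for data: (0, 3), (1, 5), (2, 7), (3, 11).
a = 13/5, b = 13/5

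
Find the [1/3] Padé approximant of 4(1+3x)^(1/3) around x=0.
(10*x + 4)/(x**3/3 - x**2/2 + 3*x/2 + 1)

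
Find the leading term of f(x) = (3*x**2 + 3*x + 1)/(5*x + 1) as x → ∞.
3*x/5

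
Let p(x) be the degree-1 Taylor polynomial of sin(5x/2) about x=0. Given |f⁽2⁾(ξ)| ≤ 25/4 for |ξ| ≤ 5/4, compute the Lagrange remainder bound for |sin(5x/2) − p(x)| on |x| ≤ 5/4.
625/128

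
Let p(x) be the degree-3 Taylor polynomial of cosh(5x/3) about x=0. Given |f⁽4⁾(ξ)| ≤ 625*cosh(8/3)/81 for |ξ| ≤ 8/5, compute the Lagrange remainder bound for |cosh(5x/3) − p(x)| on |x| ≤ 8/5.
512*cosh(8/3)/243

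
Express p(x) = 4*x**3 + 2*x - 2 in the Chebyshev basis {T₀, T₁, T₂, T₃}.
(-2)T₀ + (5)T₁ + T₃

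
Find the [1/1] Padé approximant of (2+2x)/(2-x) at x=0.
(x + 1)/(1 - x/2)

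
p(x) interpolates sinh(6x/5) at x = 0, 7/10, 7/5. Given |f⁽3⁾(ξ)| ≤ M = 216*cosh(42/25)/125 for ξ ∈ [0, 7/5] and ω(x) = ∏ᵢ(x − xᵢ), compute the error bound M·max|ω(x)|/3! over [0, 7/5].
343*sqrt(3)*cosh(42/25)/15625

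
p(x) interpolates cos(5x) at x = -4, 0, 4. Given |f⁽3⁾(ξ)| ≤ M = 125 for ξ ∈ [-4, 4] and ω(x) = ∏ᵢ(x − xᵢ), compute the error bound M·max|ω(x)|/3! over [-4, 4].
8000*sqrt(3)/27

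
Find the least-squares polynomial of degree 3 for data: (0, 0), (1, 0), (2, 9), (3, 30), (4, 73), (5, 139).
1/126 + (-1669/756)x + (347/252)x² + (25/27)x³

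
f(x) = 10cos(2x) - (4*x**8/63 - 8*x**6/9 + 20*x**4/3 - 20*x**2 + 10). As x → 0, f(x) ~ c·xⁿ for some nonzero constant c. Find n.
10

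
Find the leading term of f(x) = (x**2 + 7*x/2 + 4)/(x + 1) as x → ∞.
x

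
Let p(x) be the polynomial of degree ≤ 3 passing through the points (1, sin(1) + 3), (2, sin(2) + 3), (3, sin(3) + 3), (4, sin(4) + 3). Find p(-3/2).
-495*sin(2)/16 + 3 + 385*sin(3)/16 - 105*sin(4)/16 + 231*sin(1)/16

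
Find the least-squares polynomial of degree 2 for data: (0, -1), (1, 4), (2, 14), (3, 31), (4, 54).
-6/7 + (99/70)x + (43/14)x²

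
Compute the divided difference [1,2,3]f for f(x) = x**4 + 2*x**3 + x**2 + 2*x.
38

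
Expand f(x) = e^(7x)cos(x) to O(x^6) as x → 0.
1 + 7*x + 24*x**2 + 161*x**3/3 + 527*x**4/6 + 3353*x**5/30 + O(x**6)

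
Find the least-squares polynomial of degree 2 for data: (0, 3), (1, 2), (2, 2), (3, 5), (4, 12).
116/35 + (-233/70)x + (19/14)x²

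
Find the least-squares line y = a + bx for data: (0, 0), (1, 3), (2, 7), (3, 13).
a = -7/10, b = 43/10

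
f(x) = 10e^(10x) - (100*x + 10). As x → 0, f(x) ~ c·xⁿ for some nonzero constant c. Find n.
2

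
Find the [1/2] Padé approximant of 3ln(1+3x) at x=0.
9*x/(-3*x**2/4 + 3*x/2 + 1)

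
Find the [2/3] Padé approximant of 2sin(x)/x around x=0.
(2 - 7*x**2/30)/(x**2/20 + 1)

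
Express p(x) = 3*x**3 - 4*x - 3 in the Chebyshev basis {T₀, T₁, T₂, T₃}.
(-3)T₀ + (-7/4)T₁ + (3/4)T₃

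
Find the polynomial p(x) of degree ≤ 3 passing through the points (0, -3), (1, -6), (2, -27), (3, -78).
-2*x**3 - 3*x**2 + 2*x - 3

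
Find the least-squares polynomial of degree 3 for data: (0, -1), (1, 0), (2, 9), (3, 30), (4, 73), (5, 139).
-20/21 + (-62/63)x + (79/84)x² + (35/36)x³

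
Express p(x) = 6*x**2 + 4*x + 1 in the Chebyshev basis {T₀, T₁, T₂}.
(4)T₀ + (4)T₁ + (3)T₂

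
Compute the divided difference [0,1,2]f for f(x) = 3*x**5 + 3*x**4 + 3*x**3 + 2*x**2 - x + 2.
77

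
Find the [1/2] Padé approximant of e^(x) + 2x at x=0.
(145*x/51 + 1)/(-x**2/34 - 8*x/51 + 1)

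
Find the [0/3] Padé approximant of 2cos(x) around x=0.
2/(x**2/2 + 1)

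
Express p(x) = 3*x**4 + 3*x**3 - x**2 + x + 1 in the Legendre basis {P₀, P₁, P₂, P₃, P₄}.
(19/15)P₀ + (14/5)P₁ + (22/21)P₂ + (6/5)P₃ + (24/35)P₄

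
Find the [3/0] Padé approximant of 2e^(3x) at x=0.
9*x**3 + 9*x**2 + 6*x + 2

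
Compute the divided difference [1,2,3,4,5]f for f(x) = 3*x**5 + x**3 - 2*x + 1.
45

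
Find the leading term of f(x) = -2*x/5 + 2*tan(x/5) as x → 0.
2*x**3/375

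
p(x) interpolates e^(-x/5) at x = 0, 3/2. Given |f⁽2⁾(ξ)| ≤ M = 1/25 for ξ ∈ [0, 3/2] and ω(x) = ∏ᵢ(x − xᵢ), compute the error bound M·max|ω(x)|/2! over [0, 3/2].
9/800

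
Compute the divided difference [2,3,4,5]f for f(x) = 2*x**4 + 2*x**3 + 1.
30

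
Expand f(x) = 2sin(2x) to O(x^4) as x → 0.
4*x - 8*x**3/3 + O(x**4)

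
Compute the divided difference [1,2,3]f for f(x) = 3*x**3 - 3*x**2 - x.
15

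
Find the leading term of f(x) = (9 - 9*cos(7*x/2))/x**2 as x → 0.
441/8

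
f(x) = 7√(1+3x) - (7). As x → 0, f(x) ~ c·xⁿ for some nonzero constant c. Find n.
1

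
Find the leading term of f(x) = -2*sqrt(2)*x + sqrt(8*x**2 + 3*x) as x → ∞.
3*sqrt(2)/8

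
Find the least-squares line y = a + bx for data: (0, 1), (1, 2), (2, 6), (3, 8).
a = 1/2, b = 5/2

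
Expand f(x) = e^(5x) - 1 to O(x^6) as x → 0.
5*x + 25*x**2/2 + 125*x**3/6 + 625*x**4/24 + 625*x**5/24 + O(x**6)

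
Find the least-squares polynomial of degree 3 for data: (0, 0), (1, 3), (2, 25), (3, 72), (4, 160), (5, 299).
-13/63 + (-73/189)x + (152/63)x² + (52/27)x³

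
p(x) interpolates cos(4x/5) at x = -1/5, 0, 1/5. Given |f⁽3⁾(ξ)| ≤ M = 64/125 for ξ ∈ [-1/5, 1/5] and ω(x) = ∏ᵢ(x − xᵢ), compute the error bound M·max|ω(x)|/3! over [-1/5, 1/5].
64*sqrt(3)/421875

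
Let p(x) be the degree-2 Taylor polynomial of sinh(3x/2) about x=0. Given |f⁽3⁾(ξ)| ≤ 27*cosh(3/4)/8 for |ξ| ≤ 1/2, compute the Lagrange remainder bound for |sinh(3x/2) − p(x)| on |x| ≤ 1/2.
9*cosh(3/4)/128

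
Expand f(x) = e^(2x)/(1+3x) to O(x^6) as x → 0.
1 - x + 5*x**2 - 41*x**3/3 + 125*x**4/3 - 1871*x**5/15 + O(x**6)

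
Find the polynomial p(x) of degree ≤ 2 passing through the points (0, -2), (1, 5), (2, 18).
3*x**2 + 4*x - 2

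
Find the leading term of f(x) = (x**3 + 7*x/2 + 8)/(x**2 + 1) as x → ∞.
x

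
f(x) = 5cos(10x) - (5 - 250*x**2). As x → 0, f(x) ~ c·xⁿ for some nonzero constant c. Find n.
4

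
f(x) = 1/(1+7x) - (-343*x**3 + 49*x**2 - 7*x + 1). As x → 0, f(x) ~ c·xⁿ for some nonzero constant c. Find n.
4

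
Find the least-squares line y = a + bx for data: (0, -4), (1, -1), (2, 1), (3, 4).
a = -39/10, b = 13/5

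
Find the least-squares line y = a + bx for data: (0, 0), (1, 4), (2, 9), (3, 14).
a = -3/10, b = 47/10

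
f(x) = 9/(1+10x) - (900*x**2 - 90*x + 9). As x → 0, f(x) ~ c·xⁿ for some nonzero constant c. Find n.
3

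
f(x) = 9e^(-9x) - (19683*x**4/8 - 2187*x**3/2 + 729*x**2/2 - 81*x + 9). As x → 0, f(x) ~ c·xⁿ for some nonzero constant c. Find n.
5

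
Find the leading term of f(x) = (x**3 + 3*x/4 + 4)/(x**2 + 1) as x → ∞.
x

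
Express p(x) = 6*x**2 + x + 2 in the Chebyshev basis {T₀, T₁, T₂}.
(5)T₀ + T₁ + (3)T₂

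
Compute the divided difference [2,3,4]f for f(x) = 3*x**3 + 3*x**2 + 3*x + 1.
30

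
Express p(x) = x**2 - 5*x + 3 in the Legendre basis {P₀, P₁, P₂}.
(10/3)P₀ + (-5)P₁ + (2/3)P₂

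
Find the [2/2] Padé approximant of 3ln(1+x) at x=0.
3*x*(x + 2)/(2*(x**2/6 + x + 1))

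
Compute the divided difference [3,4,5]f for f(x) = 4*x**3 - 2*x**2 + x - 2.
46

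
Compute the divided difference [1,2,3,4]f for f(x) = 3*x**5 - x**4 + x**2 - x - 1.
185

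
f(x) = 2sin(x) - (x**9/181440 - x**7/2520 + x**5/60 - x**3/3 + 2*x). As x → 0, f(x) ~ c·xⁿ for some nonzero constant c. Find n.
11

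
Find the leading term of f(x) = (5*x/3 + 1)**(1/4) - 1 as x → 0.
5*x/12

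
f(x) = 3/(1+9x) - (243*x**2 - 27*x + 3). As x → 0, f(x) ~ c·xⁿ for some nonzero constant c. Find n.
3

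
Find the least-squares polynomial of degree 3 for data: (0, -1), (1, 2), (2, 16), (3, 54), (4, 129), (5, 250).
-55/63 + (193/378)x + (2/63)x² + (107/54)x³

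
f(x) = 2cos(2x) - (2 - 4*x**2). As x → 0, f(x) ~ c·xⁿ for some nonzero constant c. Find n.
4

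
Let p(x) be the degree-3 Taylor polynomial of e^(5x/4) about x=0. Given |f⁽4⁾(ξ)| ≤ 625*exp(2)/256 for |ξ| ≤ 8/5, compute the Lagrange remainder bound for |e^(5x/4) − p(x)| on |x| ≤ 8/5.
2*exp(2)/3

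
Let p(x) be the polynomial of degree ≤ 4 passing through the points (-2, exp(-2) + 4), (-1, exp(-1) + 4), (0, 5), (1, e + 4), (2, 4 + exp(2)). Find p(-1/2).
(-5 + 60*e + (-20*e + 3*exp(2) + 602)*exp(2))*exp(-2)/128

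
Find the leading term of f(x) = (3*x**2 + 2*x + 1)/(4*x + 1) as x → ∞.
3*x/4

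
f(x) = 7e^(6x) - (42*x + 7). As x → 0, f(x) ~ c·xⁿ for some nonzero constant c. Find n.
2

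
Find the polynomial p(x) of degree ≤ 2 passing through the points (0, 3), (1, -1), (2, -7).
-x**2 - 3*x + 3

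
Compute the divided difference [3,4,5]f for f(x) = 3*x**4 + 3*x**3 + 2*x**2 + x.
329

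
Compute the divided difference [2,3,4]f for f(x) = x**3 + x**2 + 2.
10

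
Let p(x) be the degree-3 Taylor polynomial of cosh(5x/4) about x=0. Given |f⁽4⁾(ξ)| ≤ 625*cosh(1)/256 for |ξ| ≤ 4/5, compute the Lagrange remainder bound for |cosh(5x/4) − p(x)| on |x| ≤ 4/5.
cosh(1)/24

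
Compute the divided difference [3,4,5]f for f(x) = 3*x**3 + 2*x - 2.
36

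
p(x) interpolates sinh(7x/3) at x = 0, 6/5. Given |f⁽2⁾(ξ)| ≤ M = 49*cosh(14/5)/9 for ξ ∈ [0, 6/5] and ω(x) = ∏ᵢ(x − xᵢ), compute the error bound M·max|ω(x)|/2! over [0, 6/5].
49*cosh(14/5)/50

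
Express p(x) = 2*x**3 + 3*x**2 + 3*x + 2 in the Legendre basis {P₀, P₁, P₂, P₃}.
(3)P₀ + (21/5)P₁ + (2)P₂ + (4/5)P₃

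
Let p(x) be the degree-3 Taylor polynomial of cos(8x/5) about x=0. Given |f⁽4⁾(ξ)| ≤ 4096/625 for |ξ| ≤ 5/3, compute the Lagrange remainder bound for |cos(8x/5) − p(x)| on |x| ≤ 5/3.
512/243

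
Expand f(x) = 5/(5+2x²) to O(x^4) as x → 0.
1 - 2*x**2/5 + O(x**4)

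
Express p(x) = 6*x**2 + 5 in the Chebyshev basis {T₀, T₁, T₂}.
(8)T₀ + (3)T₂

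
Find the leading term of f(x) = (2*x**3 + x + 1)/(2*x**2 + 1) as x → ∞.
x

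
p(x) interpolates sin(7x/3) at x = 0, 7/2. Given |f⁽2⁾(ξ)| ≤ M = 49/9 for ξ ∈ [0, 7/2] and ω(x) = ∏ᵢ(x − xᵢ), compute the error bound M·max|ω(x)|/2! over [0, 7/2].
2401/288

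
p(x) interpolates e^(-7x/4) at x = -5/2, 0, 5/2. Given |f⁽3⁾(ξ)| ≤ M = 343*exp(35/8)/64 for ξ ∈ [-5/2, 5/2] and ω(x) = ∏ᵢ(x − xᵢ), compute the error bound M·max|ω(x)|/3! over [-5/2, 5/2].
42875*sqrt(3)*exp(35/8)/13824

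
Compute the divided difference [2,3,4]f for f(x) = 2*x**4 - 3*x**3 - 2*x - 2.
83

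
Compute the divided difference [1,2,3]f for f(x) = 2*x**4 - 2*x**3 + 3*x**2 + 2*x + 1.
41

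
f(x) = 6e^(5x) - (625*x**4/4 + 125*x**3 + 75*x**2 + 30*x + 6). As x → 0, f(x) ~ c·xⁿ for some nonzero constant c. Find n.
5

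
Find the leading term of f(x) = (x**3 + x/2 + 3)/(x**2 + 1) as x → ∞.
x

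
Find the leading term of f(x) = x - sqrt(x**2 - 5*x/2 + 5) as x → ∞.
5/4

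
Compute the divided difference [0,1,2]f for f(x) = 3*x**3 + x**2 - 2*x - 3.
10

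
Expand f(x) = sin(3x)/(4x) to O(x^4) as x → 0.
3/4 - 9*x**2/8 + O(x**4)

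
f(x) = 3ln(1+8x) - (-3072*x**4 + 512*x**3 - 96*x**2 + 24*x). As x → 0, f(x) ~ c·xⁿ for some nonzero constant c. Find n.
5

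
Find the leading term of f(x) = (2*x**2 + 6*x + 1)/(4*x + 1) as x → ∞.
x/2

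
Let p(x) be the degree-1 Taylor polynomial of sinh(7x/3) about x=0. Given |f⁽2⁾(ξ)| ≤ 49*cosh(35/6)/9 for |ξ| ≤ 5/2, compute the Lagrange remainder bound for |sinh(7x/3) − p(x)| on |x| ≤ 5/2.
1225*cosh(35/6)/72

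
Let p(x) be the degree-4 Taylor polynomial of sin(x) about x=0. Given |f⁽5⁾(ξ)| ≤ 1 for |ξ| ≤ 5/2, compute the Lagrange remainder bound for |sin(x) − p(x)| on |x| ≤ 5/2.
625/768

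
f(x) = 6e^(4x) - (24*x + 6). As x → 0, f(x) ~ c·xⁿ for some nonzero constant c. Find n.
2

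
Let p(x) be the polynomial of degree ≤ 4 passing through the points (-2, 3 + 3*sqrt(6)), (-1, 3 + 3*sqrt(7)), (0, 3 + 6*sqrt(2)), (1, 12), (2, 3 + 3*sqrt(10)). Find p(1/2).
-15*sqrt(7)/32 - 15*sqrt(10)/128 + 9*sqrt(6)/128 + 135*sqrt(2)/32 + 231/32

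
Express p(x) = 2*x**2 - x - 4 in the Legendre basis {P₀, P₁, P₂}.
(-10/3)P₀ - P₁ + (4/3)P₂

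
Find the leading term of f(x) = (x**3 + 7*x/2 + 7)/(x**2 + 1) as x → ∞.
x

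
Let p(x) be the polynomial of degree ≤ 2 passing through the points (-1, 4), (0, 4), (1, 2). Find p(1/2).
13/4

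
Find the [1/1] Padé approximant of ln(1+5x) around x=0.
5*x/(5*x/2 + 1)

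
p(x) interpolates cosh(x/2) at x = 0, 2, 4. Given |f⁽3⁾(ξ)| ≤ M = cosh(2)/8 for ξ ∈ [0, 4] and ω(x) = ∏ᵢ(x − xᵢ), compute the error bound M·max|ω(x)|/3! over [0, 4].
sqrt(3)*cosh(2)/27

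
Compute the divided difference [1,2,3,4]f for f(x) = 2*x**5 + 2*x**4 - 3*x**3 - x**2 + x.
147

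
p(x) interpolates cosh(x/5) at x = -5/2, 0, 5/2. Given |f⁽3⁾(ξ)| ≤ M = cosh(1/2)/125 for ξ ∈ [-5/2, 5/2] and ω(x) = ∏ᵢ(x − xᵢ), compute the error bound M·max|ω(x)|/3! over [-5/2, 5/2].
sqrt(3)*cosh(1/2)/216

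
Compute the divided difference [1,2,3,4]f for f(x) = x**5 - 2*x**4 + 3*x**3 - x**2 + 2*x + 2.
48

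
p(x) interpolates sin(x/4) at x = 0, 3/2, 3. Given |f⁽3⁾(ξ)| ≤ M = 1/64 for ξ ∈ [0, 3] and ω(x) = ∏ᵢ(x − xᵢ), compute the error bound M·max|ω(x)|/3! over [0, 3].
sqrt(3)/512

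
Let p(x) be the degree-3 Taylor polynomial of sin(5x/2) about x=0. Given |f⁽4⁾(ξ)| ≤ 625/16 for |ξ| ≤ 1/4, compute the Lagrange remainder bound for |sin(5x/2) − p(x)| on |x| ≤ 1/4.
625/98304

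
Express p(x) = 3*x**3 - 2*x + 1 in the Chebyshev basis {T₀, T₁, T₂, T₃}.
T₀ + (1/4)T₁ + (3/4)T₃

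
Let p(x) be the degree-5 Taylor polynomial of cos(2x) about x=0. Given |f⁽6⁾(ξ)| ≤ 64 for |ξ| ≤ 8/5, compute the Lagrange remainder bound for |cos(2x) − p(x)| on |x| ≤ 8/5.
1048576/703125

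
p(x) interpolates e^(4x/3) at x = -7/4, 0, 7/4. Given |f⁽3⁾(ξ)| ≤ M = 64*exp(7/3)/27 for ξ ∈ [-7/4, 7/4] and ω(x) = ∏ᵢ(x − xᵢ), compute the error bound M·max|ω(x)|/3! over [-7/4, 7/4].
343*sqrt(3)*exp(7/3)/729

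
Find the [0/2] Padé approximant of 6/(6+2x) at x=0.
1/(x/3 + 1)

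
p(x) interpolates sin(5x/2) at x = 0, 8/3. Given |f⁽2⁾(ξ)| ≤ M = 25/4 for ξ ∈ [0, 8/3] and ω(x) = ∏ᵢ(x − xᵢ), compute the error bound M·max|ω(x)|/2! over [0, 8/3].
50/9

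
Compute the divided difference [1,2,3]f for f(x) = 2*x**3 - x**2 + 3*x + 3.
11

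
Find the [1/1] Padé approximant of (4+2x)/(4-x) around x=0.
(x/2 + 1)/(1 - x/4)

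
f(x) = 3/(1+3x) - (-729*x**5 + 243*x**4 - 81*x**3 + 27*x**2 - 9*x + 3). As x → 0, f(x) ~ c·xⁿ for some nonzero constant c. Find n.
6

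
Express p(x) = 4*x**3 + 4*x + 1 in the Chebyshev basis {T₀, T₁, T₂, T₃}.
T₀ + (7)T₁ + T₃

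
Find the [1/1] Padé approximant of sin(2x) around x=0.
2*x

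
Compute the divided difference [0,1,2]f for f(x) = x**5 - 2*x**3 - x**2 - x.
8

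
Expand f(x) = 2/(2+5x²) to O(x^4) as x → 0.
1 - 5*x**2/2 + O(x**4)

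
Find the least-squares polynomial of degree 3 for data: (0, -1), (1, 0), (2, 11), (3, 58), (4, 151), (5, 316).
-55/63 + (38/189)x + (-28/9)x² + (85/27)x³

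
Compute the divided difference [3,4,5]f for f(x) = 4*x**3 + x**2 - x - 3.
49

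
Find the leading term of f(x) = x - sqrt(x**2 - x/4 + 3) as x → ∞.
1/8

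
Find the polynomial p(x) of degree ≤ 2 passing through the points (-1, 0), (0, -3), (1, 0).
3*x**2 - 3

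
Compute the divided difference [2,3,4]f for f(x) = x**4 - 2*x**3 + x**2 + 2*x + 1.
38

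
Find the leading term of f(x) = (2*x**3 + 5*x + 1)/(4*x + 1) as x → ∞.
x**2/2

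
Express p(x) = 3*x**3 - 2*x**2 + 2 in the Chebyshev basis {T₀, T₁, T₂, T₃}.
T₀ + (9/4)T₁ - T₂ + (3/4)T₃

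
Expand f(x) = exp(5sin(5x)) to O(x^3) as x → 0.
1 + 25*x + 625*x**2/2 + O(x**3)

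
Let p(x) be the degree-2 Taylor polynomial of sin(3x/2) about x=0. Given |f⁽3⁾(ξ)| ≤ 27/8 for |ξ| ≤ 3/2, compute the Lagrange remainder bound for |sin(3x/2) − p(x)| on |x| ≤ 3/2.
243/128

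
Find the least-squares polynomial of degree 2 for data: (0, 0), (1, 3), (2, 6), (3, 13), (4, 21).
1/5 + (6/5)x + x²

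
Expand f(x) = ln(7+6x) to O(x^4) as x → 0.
log(7) + 6*x/7 - 18*x**2/49 + 72*x**3/343 + O(x**4)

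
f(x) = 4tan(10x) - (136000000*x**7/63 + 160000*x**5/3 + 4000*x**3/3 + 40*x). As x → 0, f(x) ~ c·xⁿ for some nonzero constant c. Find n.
9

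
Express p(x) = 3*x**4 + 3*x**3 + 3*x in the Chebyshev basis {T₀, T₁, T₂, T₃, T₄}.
(9/8)T₀ + (21/4)T₁ + (3/2)T₂ + (3/4)T₃ + (3/8)T₄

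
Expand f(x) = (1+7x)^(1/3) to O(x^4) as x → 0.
1 + 7*x/3 - 49*x**2/9 + 1715*x**3/81 + O(x**4)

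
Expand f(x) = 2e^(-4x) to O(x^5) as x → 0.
2 - 8*x + 16*x**2 - 64*x**3/3 + 64*x**4/3 + O(x**5)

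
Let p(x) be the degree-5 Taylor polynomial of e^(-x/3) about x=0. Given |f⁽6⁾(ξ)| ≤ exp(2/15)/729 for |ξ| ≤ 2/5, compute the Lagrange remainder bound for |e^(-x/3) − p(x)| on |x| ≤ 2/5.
4*exp(2/15)/512578125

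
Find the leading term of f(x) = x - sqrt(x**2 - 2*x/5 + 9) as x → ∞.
1/5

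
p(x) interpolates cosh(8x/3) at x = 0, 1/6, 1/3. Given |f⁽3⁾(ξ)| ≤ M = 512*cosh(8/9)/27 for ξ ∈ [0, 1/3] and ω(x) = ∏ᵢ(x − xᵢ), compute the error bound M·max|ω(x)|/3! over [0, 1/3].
64*sqrt(3)*cosh(8/9)/19683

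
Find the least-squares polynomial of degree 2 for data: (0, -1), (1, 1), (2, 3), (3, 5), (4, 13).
-17/35 + (-8/35)x + (6/7)x²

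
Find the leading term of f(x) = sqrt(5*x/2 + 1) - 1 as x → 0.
5*x/4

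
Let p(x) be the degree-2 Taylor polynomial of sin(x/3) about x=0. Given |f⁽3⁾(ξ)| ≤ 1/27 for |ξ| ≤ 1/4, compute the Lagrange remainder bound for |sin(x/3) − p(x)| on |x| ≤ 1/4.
1/10368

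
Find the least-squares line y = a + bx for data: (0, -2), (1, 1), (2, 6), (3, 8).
a = -2, b = 7/2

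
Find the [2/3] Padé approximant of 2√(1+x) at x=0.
(7*x**2/8 + 14*x/5 + 2)/(-x**3/160 + 9*x**2/80 + 9*x/10 + 1)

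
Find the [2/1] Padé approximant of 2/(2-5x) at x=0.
1/(1 - 5*x/2)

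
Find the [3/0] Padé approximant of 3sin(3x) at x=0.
-27*x**3/2 + 9*x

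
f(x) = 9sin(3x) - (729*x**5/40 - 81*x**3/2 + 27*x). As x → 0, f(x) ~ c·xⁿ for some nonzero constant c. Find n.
7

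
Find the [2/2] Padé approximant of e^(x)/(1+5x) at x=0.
(271*x**2/1572 + 88*x/131 + 1)/(-2579*x**2/1572 + 612*x/131 + 1)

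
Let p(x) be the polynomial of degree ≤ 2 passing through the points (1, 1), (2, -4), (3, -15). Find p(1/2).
5/4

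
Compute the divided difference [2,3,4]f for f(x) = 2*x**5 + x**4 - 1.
625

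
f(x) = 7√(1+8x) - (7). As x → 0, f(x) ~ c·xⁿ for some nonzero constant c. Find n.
1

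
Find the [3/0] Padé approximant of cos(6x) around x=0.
1 - 18*x**2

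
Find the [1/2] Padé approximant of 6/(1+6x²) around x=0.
6/(6*x**2 + 1)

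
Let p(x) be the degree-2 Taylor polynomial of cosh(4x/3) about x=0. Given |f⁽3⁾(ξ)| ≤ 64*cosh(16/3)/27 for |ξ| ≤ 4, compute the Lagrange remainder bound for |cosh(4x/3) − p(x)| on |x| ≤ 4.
2048*cosh(16/3)/81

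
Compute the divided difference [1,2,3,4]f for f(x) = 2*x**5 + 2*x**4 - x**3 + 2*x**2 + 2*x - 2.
149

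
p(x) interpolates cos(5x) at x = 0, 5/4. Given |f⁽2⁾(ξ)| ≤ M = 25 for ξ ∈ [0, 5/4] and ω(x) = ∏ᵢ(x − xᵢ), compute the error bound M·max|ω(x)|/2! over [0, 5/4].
625/128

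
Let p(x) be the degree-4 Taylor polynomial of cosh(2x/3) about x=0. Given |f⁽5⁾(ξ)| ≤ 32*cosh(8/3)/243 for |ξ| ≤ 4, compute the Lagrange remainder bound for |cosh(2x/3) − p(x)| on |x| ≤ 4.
4096*cosh(8/3)/3645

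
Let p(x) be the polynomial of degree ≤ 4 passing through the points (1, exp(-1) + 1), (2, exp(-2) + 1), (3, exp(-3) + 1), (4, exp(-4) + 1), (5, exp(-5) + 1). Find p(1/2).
(-420*exp(3) - 180*e + 35 + 378*exp(2) + 315*exp(4) + 128*exp(5))*exp(-5)/128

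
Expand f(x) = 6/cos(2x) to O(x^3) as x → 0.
6 + 12*x**2 + O(x**3)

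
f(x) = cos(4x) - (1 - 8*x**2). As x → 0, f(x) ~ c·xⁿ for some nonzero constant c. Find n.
4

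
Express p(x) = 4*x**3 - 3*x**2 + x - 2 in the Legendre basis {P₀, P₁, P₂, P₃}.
(-3)P₀ + (17/5)P₁ + (-2)P₂ + (8/5)P₃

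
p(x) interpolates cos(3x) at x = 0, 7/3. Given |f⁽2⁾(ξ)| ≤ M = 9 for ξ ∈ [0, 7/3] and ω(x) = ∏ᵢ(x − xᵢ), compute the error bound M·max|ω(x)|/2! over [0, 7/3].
49/8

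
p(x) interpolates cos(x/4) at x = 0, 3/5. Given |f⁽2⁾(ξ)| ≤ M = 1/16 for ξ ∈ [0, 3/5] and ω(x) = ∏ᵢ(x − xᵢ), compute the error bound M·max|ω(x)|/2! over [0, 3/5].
9/3200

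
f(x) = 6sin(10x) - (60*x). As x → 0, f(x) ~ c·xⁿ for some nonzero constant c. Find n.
3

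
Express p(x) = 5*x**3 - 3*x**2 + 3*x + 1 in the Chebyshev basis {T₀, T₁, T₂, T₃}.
(-1/2)T₀ + (27/4)T₁ + (-3/2)T₂ + (5/4)T₃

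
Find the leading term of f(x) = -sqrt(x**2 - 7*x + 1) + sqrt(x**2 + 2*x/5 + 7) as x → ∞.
37/10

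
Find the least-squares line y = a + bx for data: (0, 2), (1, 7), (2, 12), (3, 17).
a = 2, b = 5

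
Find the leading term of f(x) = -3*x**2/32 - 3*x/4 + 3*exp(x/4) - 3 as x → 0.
x**3/128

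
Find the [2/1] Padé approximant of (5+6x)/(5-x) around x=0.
(6*x/5 + 1)/(1 - x/5)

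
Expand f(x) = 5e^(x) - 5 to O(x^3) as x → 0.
5*x + 5*x**2/2 + O(x**3)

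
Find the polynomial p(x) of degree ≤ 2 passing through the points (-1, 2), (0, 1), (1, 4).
2*x**2 + x + 1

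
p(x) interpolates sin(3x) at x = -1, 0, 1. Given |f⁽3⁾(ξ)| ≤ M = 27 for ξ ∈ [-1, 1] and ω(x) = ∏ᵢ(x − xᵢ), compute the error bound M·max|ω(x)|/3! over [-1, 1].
sqrt(3)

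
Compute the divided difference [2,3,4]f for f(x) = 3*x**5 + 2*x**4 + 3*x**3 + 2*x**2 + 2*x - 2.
994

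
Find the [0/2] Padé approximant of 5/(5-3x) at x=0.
1/(1 - 3*x/5)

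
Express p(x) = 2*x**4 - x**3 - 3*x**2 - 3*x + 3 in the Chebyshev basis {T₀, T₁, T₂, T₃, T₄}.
(9/4)T₀ + (-15/4)T₁ + (-1/2)T₂ + (-1/4)T₃ + (1/4)T₄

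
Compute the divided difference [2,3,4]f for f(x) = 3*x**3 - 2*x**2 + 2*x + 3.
25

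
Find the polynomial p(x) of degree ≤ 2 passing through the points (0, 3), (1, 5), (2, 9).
x**2 + x + 3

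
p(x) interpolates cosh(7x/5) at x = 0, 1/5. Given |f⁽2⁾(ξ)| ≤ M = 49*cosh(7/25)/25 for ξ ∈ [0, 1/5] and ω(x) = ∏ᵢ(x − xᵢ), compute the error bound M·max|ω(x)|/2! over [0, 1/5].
49*cosh(7/25)/5000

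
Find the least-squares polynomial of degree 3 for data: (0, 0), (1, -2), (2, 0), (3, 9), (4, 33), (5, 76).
-1/14 + (-107/84)x + (-9/7)x² + (11/12)x³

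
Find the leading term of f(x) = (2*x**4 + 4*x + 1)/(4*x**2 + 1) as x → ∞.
x**2/2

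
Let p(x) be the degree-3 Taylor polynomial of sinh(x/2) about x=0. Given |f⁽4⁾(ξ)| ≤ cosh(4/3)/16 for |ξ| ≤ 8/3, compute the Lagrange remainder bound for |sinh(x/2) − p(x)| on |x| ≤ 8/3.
32*cosh(4/3)/243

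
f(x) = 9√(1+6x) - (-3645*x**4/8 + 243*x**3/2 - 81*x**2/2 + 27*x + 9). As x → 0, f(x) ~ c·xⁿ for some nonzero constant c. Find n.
5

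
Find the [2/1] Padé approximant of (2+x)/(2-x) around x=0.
(x/2 + 1)/(1 - x/2)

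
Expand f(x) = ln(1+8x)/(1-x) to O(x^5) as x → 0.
8*x - 24*x**2 + 440*x**3/3 - 2632*x**4/3 + O(x**5)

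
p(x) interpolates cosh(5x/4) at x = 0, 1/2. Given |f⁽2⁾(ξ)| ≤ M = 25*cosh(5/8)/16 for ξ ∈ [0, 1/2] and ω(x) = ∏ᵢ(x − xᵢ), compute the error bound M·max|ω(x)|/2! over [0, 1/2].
25*cosh(5/8)/512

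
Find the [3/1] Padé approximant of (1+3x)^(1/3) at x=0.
(-x**3/3 + x**2 + 3*x + 1)/(2*x + 1)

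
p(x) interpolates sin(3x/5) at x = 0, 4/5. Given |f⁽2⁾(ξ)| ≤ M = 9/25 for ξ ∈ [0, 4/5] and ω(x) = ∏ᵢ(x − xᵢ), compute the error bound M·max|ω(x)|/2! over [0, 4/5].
18/625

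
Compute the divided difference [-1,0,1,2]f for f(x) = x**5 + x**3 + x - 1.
6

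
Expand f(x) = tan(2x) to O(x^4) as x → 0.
2*x + 8*x**3/3 + O(x**4)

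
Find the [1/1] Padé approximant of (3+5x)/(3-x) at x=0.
(5*x/3 + 1)/(1 - x/3)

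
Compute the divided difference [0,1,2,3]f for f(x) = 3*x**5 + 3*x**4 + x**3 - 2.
94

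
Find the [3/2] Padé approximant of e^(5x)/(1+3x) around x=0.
(6875*x**3/978 + 4425*x**2/652 + 660*x/163 + 1)/(-2485*x**2/652 + 334*x/163 + 1)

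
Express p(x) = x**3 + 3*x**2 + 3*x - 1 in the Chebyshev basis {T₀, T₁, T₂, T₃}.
(1/2)T₀ + (15/4)T₁ + (3/2)T₂ + (1/4)T₃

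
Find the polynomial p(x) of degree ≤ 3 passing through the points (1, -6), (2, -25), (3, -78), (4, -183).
-3*x**3 + x**2 - x - 3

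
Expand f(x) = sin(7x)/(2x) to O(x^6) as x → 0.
7/2 - 343*x**2/12 + 16807*x**4/240 + O(x**6)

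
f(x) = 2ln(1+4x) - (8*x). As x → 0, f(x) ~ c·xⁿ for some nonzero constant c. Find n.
2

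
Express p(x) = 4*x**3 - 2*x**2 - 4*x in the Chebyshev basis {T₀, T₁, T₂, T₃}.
-T₀ - T₁ - T₂ + T₃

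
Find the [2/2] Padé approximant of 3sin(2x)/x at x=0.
(6 - 14*x**2/5)/(x**2/5 + 1)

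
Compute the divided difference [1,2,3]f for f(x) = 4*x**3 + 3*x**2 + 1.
27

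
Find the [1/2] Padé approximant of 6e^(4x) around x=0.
(8*x + 6)/(8*x**2/3 - 8*x/3 + 1)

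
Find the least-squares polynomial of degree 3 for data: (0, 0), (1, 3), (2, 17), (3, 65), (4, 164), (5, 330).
17/63 + (445/378)x + (-85/36)x² + (331/108)x³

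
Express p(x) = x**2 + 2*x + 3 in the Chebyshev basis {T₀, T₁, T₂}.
(7/2)T₀ + (2)T₁ + (1/2)T₂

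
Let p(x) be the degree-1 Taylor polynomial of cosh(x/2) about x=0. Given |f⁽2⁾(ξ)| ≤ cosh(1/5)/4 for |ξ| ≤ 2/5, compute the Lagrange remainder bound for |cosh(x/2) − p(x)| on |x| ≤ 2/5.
cosh(1/5)/50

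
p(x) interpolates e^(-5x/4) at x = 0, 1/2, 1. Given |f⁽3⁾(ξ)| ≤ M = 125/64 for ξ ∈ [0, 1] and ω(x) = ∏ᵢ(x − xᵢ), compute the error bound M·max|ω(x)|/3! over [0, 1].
125*sqrt(3)/13824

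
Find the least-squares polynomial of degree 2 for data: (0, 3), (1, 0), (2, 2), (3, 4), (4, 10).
97/35 + (-117/35)x + (9/7)x²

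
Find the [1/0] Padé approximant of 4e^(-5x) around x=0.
4 - 20*x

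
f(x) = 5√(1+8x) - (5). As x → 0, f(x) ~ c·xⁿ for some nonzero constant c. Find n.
1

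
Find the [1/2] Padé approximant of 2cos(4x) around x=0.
2/(8*x**2 + 1)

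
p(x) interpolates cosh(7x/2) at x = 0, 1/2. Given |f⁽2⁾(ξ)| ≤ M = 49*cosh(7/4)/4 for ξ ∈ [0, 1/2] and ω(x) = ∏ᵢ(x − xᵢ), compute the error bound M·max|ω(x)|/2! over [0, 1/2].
49*cosh(7/4)/128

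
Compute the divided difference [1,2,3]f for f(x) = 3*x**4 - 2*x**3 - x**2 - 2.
62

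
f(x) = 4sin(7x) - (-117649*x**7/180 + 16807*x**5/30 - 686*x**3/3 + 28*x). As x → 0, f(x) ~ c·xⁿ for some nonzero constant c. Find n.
9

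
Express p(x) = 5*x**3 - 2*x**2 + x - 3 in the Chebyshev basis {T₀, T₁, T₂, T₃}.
(-4)T₀ + (19/4)T₁ - T₂ + (5/4)T₃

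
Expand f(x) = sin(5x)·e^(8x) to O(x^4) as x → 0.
5*x + 40*x**2 + 835*x**3/6 + O(x**4)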